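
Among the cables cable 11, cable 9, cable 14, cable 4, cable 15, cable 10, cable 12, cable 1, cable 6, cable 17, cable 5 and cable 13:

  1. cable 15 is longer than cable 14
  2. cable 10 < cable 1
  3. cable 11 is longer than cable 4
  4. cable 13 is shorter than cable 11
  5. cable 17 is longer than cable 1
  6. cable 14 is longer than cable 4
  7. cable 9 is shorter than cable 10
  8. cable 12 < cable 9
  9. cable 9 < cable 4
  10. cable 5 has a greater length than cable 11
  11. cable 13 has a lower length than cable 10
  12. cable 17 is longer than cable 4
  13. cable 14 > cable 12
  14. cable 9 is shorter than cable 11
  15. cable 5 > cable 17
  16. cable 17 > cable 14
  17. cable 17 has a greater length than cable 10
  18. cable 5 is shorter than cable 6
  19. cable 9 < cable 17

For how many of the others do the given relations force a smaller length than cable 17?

Directly below cable 17: cable 9, cable 4, cable 14, cable 10, cable 1.
One step further: cable 12, cable 13 (7 so far).
No other element is forced below cable 17 by the given relations, so the count is 7.

7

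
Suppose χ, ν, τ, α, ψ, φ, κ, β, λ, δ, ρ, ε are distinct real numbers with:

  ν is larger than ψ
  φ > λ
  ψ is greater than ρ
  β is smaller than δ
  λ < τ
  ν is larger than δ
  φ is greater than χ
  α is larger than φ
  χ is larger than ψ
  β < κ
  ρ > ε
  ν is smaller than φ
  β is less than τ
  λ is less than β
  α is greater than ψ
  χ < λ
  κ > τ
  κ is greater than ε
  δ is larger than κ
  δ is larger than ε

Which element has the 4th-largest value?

δ

Piecing the relations together gives one ordering: ε < ρ < ψ < χ < λ < β < τ < κ < δ < ν < φ < α.
Counting 4 from the largest end gives δ.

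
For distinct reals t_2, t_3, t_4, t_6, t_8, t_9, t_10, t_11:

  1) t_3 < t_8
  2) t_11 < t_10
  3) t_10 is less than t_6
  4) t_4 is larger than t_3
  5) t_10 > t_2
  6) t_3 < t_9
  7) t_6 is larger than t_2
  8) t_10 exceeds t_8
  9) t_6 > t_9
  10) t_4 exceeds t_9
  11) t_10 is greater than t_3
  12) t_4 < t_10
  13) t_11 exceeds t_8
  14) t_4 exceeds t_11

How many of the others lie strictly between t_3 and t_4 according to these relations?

Chaining upward from t_3 reaches: t_9, t_8, t_11, t_10, t_6.
Chaining downward from t_4 reaches: t_9, t_8, t_11.
Strictly between t_3 and t_4 are those in both lists: t_9, t_8, t_11 — 3 elements.

3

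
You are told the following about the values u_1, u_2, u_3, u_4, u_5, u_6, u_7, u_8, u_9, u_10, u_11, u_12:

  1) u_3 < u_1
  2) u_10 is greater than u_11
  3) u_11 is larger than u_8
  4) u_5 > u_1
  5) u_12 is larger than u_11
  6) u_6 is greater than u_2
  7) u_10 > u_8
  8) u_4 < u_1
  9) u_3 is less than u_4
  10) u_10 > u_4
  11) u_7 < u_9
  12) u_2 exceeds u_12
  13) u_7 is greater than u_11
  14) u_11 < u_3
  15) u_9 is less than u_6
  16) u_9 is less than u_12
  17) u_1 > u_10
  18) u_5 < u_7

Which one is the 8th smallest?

Piecing the relations together gives one ordering: u_8 < u_11 < u_3 < u_4 < u_10 < u_1 < u_5 < u_7 < u_9 < u_12 < u_2 < u_6.
The 8th smallest is u_7.

u_7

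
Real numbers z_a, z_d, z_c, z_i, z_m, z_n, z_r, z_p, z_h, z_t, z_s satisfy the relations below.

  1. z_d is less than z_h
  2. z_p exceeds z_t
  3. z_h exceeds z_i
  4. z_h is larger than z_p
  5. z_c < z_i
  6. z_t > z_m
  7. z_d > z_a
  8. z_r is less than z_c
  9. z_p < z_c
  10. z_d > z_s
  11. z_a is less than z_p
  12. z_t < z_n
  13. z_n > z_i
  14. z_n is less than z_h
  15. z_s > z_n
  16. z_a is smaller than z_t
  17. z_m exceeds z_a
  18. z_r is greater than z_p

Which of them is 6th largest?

z_c

Chaining the given pairs: z_a < z_m < z_t < z_p < z_r < z_c < z_i < z_n < z_s < z_d < z_h.
Counting 6 from the largest end gives z_c.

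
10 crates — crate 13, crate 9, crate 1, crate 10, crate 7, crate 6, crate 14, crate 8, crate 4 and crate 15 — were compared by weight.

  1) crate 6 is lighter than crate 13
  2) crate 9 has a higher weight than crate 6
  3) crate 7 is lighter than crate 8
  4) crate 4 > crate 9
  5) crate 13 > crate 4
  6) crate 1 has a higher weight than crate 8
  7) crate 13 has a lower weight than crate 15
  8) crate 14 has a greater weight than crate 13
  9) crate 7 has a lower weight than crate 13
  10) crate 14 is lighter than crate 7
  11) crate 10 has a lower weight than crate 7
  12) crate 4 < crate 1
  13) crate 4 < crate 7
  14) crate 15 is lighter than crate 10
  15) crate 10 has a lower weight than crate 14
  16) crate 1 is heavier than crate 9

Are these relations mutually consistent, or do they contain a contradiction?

inconsistent

We have crate 7 < crate 13 stated directly, yet also crate 13 < crate 15 < crate 10 < crate 14 < crate 7 by chaining the others — so crate 13 < crate 7. Contradiction.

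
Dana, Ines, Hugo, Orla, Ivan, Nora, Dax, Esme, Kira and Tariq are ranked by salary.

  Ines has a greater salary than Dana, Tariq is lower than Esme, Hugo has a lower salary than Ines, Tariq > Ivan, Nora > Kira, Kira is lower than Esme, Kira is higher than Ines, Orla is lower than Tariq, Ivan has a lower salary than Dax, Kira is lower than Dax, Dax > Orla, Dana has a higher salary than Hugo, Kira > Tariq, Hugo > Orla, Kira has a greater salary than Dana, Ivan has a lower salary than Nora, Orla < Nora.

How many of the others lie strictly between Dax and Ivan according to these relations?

2

The relations place Ivan below Dax. An element lies strictly between them when it is forced above Ivan and also forced below Dax.
Above Ivan: {Tariq, Kira, Esme, Nora}. Below Dax: {Orla, Hugo, Dana, Ines, Tariq, Kira}.
Intersection: {Tariq, Kira} — 2.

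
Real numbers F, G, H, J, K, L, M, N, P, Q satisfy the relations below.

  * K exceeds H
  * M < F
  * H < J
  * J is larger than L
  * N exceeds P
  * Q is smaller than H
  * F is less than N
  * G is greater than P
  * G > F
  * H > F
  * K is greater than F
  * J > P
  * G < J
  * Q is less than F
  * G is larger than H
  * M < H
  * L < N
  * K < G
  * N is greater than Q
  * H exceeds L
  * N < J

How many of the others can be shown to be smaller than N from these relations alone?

The elements the relations force below N are Q, P, M, L, F — no chain reaches any other.
That is 5.

5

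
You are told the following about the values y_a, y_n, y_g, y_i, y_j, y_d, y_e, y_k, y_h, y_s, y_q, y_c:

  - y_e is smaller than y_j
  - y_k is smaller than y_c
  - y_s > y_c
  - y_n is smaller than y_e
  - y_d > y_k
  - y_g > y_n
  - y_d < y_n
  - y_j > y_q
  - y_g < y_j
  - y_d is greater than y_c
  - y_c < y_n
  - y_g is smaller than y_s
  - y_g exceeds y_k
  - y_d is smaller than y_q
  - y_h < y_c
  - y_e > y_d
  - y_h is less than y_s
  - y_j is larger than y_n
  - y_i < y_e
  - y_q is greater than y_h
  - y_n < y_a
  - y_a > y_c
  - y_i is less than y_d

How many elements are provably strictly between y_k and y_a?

The relations place y_k below y_a. An element lies strictly between them when it is forced above y_k and also forced below y_a.
Above y_k: {y_c, y_d, y_n, y_g, y_e, y_s, y_q, y_j}. Below y_a: {y_i, y_h, y_c, y_d, y_n}.
Intersection: {y_c, y_d, y_n} — 3.

3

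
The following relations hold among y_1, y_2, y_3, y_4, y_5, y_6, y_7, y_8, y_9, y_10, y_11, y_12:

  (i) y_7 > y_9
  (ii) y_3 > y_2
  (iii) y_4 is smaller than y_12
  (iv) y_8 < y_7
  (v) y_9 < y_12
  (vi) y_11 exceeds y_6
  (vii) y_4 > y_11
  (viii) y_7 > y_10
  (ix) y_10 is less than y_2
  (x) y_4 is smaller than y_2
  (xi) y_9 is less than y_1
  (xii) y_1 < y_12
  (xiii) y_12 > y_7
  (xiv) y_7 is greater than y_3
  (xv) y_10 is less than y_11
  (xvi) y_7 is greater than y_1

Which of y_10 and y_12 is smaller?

Following the relations from y_10: y_10 < y_11 < y_4 < y_2 < y_3 < y_7 < y_12.
So y_10 < y_12; y_10 is the smaller of the two.

y_10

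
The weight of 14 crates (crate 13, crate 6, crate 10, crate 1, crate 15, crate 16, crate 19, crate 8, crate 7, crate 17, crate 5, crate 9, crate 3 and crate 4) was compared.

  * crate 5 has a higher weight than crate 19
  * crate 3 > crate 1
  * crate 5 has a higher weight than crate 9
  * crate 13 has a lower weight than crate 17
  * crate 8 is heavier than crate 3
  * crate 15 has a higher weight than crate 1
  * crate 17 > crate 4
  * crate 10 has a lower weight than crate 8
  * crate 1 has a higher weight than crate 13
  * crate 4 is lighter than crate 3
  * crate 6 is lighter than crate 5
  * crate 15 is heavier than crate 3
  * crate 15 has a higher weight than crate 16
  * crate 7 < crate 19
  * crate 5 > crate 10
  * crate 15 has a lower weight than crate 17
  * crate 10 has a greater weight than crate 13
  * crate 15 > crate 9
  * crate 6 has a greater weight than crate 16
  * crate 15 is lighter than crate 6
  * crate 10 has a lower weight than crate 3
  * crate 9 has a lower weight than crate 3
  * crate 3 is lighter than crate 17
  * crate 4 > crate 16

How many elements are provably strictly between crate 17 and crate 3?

The relations place crate 3 below crate 17. An element lies strictly between them when it is forced above crate 3 and also forced below crate 17.
Above crate 3: {crate 15, crate 6, crate 5, crate 8}. Below crate 17: {crate 13, crate 16, crate 1, crate 4, crate 9, crate 10, crate 15}.
Intersection: {crate 15} — 1.

1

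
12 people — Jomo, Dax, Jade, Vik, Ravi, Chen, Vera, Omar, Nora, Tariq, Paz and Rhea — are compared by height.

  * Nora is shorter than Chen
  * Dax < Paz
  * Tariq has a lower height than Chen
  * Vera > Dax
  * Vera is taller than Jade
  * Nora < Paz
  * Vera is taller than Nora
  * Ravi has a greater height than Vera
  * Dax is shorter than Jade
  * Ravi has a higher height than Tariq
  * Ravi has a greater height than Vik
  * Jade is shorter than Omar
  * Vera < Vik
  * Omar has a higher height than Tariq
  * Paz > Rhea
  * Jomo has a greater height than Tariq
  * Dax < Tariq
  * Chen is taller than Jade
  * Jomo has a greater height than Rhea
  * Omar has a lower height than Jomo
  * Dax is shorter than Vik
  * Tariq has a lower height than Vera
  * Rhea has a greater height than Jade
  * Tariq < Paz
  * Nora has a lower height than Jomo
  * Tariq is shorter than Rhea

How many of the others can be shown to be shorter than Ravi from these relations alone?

Directly below Ravi: Tariq, Vera, Vik.
One step further: Nora, Dax, Jade (6 so far).
No other element is forced below Ravi by the given relations, so the count is 6.

6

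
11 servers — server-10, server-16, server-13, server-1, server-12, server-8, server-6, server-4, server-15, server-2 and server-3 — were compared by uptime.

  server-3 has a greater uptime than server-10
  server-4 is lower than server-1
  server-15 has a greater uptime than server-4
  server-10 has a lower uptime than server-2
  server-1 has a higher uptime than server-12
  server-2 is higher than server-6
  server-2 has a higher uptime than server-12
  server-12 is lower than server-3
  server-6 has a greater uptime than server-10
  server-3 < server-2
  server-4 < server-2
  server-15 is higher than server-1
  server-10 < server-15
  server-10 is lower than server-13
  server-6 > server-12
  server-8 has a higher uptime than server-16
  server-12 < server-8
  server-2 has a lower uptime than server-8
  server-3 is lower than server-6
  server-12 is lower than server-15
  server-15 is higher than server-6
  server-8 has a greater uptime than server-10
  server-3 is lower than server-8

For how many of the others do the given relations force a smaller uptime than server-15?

6

The elements the relations force below server-15 are server-10, server-4, server-12, server-1, server-3, server-6 — no chain reaches any other.
That is 6.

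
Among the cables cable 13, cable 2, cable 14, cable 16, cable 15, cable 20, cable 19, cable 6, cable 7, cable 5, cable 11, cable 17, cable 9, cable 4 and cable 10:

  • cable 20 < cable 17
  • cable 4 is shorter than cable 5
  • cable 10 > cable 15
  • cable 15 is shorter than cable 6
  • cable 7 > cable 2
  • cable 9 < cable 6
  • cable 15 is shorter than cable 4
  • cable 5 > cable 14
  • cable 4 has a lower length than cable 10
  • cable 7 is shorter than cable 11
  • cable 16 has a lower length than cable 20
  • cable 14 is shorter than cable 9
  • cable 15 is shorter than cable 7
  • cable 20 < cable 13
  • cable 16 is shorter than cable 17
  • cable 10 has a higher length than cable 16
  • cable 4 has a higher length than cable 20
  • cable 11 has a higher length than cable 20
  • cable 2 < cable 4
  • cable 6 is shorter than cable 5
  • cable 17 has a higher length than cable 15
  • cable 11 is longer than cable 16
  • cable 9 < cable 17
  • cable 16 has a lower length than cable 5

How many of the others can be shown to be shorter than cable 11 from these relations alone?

5

From cable 11 the given relations immediately reach cable 16, cable 20, cable 7.
From those, cable 15, cable 2 — 5 in total.
No other element is forced below cable 11 by the given relations, so the count is 5.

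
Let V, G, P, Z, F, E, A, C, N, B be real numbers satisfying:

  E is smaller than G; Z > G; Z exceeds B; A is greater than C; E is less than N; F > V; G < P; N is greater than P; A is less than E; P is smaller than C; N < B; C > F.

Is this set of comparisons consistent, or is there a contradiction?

inconsistent

Chaining the given relations yields C < A < E < G < P, so C < P. But one relation states P < C. These cannot both hold.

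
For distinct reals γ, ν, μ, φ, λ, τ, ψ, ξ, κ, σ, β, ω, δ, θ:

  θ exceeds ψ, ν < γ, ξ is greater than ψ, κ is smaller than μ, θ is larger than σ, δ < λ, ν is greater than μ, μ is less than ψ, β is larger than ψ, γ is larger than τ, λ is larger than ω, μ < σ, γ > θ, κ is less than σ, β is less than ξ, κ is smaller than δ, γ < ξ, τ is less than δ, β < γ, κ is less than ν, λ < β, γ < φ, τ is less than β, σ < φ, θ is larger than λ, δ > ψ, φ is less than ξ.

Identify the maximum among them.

ξ

κ is not greatest since κ < δ; μ is not greatest since μ < σ; ψ is not greatest since ψ < δ; τ is not greatest since τ < β; ω is not greatest since ω < λ; δ is not greatest since δ < λ; σ is not greatest since σ < φ; λ is not greatest since λ < β; ν is not greatest since ν < γ; θ is not greatest since θ < γ; β is not greatest since β < γ; γ is not greatest since γ < ξ; φ is not greatest since φ < ξ.
Only ξ has nothing above it, so ξ is the maximum.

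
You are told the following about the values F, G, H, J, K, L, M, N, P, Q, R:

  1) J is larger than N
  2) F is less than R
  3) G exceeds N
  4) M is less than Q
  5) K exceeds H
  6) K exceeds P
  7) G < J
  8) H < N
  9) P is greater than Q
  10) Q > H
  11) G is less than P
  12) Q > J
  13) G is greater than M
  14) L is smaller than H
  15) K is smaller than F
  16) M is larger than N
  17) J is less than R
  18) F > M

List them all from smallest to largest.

L < H < N < M < G < J < Q < P < K < F < R

Each adjacent pair is fixed by a given relation: L < H; H < N; N < M; M < G; G < J; J < Q; Q < P; P < K; K < F; F < R. Chaining them end to end gives the full order.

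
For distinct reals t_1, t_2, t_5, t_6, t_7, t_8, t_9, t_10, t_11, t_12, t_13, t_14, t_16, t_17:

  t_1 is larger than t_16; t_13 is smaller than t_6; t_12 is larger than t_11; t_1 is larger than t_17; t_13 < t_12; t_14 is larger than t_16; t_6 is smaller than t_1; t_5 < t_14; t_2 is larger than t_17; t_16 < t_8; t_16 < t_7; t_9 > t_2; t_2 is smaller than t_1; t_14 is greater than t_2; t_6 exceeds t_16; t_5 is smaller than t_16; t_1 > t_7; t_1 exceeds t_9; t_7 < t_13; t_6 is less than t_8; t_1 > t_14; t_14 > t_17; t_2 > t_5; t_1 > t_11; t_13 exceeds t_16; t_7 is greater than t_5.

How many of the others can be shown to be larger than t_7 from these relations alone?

Directly above t_7: t_13, t_1.
One step further: t_12, t_6 (4 so far).
One step further: t_8 (5 so far).
No other element is forced above t_7 by the given relations, so the count is 5.

5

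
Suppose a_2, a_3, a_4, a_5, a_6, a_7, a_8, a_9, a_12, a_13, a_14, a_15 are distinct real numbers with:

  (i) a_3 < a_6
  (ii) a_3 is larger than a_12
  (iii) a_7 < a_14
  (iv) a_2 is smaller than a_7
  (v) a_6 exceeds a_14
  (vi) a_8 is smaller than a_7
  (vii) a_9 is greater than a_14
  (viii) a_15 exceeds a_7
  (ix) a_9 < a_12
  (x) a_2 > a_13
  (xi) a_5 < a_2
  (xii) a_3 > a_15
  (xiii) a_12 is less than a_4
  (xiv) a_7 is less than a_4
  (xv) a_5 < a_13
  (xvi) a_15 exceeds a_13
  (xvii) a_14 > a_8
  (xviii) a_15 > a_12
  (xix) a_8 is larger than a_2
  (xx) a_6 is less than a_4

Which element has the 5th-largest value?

Piecing the relations together gives one ordering: a_5 < a_13 < a_2 < a_8 < a_7 < a_14 < a_9 < a_12 < a_15 < a_3 < a_6 < a_4.
The 5th largest is a_12.

a_12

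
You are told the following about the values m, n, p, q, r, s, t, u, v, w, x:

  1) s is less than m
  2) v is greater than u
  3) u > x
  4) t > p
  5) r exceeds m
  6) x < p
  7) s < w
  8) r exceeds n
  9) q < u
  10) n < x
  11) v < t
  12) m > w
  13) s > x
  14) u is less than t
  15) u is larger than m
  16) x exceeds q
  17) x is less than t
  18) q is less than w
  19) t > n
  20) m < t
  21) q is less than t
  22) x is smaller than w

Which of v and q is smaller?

The relevant relations are q < x; x < s; s < w; w < m; m < u; u < v.
Chaining these gives q < x < s < w < m < u < v.
So q < v; q is the smaller of the two.

q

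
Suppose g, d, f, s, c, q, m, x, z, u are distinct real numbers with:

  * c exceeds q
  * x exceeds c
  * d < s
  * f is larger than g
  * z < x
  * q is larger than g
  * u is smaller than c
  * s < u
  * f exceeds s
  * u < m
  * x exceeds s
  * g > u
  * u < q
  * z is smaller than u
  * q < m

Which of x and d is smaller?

d

Following the relations from d: d < s < u < q < c < x.
So d < x; d is the smaller of the two.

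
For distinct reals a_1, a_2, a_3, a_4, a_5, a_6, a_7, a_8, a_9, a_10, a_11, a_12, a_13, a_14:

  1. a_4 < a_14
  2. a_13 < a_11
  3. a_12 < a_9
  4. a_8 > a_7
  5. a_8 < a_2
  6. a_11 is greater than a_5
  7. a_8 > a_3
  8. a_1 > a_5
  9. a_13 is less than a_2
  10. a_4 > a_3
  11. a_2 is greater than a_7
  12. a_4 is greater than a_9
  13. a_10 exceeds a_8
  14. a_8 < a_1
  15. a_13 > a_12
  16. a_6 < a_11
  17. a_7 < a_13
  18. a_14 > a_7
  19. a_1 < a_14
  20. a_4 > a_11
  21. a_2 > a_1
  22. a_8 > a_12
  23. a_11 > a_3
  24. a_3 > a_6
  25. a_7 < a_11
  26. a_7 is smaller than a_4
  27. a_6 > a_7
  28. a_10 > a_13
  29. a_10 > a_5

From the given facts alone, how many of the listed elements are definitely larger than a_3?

7

From a_3 the given relations immediately reach a_8, a_11, a_4.
From those, a_1, a_10, a_2, a_14 — 7 in total.
No other element is forced above a_3 by the given relations, so the count is 7.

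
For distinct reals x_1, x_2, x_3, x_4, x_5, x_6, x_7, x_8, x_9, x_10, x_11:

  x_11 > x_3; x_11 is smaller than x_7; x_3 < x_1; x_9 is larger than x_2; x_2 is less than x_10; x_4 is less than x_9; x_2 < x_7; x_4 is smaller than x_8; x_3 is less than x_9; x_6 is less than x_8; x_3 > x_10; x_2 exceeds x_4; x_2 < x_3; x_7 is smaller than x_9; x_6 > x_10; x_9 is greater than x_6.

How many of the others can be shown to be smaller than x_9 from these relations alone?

7

Directly below x_9: x_4, x_2, x_3, x_6, x_7.
One step further: x_10, x_11 (7 so far).
No other element is forced below x_9 by the given relations, so the count is 7.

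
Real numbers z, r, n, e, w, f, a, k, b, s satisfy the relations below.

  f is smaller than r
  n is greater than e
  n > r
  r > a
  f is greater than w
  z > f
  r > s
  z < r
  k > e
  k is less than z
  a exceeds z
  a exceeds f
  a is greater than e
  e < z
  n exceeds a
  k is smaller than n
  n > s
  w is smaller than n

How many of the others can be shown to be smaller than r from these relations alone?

The elements the relations force below r are s, e, k, w, f, z, a — no chain reaches any other.
That is 7.

7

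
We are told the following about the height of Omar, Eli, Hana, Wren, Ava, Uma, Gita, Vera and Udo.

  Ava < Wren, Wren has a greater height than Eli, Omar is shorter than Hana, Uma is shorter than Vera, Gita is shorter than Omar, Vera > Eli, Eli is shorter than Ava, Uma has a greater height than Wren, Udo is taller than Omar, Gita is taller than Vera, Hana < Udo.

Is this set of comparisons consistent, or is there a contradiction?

Every relation is compatible with Eli < Ava < Wren < Uma < Vera < Gita < Omar < Hana < Udo; the set is consistent.

consistent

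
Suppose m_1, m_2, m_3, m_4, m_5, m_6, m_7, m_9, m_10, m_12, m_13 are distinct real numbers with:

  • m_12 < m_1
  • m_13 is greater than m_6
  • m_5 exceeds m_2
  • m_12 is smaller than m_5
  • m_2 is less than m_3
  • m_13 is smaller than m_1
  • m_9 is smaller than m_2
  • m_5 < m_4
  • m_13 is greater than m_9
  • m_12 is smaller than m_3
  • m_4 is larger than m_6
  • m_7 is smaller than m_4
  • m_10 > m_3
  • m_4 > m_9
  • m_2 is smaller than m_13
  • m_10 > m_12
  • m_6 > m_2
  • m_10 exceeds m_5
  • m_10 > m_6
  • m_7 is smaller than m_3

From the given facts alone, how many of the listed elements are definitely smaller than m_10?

7

The elements the relations force below m_10 are m_9, m_12, m_7, m_2, m_5, m_6, m_3 — no chain reaches any other.
That is 7.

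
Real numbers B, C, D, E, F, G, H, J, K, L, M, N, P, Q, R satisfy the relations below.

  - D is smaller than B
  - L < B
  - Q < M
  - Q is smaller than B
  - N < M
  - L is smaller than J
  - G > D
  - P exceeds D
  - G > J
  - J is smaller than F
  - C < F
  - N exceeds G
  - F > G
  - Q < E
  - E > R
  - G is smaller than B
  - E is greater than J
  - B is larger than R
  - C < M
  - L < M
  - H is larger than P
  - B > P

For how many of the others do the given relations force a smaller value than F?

5

From F the given relations immediately reach C, J, G.
From those, D, L — 5 in total.
Nothing else is reachable below F; 5 in all.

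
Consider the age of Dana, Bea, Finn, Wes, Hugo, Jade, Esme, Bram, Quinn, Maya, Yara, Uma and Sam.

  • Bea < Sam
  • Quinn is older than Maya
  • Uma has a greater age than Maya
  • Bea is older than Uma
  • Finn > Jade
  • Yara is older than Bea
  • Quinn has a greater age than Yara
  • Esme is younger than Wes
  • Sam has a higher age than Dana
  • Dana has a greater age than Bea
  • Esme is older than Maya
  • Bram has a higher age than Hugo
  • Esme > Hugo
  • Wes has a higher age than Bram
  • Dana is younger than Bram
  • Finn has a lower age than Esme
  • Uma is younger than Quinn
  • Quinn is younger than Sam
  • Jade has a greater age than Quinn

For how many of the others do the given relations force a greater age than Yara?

Directly above Yara: Quinn.
One step further: Jade, Sam (3 so far).
One step further: Finn (4 so far).
One step further: Esme (5 so far).
One step further: Wes (6 so far).
No other element is forced above Yara by the given relations, so the count is 6.

6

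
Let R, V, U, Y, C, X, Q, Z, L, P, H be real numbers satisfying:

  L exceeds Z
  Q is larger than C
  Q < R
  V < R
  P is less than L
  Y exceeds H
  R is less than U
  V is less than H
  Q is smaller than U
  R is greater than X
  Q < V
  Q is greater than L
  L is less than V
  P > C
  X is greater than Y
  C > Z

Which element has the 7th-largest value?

Q

Piecing the relations together gives one ordering: Z < C < P < L < Q < V < H < Y < X < R < U.
Counting 7 from the largest end gives Q.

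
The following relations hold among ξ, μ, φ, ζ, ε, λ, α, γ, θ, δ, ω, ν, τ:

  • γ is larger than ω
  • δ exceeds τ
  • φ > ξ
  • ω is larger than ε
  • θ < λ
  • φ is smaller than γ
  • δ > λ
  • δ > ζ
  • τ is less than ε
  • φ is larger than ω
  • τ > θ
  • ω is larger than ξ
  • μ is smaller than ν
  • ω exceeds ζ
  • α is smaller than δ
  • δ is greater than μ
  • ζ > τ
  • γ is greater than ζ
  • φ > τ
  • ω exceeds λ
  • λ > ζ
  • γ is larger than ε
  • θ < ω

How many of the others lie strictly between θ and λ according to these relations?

2

The relations place θ below λ. An element lies strictly between them when it is forced above θ and also forced below λ.
Above θ: {τ, ζ, δ, ε, ω, φ, γ}. Below λ: {τ, ζ}.
Intersection: {τ, ζ} — 2.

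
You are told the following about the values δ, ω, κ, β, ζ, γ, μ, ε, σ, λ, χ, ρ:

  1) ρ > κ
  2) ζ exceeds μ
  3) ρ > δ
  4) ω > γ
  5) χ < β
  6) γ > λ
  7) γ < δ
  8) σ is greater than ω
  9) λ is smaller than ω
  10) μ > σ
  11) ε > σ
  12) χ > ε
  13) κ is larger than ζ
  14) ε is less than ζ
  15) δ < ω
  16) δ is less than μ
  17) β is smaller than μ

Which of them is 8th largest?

σ

The consecutive relations fix a unique order: λ < γ < δ < ω < σ < ε < χ < β < μ < ζ < κ < ρ.
Counting 8 from the largest end gives σ.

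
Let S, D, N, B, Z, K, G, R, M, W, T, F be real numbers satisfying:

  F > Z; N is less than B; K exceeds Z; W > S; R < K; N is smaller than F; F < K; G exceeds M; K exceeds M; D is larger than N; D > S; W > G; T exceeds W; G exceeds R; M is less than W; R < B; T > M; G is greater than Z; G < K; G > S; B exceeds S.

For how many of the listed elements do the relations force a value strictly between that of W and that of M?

Chaining upward from M reaches: G, K, T.
Chaining downward from W reaches: S, Z, R, G.
Strictly between M and W are those in both lists: G — 1 element.

1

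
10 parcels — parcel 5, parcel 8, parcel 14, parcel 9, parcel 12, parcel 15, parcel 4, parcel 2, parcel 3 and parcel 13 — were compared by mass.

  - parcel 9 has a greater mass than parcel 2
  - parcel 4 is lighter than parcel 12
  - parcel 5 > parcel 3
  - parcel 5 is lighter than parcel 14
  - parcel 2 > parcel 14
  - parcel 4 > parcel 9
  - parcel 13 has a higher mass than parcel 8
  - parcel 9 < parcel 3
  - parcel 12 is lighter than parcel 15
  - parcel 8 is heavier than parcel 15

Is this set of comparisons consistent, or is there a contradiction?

We have parcel 9 < parcel 3 stated directly, yet also parcel 3 < parcel 5 < parcel 14 < parcel 2 < parcel 9 by chaining the others — so parcel 3 < parcel 9. Contradiction.

inconsistent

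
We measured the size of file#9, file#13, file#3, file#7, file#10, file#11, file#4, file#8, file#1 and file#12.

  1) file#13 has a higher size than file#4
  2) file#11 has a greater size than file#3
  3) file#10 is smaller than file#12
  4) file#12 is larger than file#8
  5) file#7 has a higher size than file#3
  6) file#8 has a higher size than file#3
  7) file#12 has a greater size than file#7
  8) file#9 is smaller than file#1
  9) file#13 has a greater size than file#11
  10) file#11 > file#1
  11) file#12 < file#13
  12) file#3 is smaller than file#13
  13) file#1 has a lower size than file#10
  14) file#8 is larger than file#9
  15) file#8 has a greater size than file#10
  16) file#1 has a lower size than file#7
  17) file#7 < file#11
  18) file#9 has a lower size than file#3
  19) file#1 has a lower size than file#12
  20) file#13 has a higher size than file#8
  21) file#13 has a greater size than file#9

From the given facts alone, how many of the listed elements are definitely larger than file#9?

8

Directly above file#9: file#3, file#1, file#8, file#13.
One step further: file#10, file#7, file#11, file#12 (8 so far).
Nothing else is reachable above file#9; 8 in all.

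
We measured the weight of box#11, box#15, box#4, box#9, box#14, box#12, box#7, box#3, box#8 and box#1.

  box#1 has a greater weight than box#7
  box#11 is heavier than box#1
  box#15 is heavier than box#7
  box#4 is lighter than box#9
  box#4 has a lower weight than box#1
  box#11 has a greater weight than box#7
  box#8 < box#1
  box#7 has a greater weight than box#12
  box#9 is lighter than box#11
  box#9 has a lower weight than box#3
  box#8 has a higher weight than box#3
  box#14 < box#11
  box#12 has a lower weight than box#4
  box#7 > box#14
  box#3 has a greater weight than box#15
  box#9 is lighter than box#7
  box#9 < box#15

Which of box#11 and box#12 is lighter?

Link the given pairs in sequence: box#12 < box#4; box#4 < box#9; box#9 < box#7; box#7 < box#15; box#15 < box#3; box#3 < box#8; box#8 < box#1; box#1 < box#11.
Together: box#12 < box#4 < box#9 < box#7 < box#15 < box#3 < box#8 < box#1 < box#11.
So box#12 < box#11; box#12 is the lighter of the two.

box#12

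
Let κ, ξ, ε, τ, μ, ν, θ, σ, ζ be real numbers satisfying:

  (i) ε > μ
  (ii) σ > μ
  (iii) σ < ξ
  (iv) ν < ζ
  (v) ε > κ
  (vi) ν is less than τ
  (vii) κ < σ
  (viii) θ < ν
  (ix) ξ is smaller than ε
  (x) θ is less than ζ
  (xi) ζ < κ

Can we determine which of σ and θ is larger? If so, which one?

θ < ν < ζ < κ < σ, by transitivity through ν, ζ, κ.
So σ is larger.

σ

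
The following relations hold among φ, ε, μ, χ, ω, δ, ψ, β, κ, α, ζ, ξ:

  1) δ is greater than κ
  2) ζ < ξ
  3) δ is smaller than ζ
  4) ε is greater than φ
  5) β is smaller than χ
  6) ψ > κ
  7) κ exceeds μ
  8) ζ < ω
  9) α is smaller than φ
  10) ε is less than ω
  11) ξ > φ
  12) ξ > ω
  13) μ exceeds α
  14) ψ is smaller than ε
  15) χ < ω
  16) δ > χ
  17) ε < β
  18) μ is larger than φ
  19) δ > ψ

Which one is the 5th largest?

χ

The consecutive relations fix a unique order: α < φ < μ < κ < ψ < ε < β < χ < δ < ζ < ω < ξ.
The 5th largest is χ.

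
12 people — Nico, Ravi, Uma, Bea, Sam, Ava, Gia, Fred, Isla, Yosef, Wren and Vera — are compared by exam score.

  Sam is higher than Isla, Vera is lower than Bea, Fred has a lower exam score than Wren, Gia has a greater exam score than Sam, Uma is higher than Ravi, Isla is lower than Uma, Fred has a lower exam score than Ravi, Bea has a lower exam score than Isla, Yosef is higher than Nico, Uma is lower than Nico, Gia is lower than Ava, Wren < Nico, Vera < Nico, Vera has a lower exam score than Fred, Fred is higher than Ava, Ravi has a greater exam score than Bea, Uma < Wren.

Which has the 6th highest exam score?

Fred

The consecutive relations fix a unique order: Vera < Bea < Isla < Sam < Gia < Ava < Fred < Ravi < Uma < Wren < Nico < Yosef.
Counting 6 from the largest end gives Fred.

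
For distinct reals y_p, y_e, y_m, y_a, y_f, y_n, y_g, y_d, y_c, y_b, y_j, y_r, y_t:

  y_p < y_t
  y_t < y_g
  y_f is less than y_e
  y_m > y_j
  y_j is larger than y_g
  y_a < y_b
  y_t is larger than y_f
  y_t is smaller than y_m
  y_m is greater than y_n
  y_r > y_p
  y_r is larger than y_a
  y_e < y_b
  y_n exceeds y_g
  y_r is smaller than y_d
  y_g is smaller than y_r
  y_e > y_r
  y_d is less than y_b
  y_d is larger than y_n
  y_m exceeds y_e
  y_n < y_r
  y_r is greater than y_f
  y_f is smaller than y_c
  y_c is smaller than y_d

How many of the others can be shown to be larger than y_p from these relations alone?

9

The elements the relations force above y_p are y_t, y_g, y_j, y_n, y_r, y_e, y_d, y_b, y_m — no chain reaches any other.
That is 9.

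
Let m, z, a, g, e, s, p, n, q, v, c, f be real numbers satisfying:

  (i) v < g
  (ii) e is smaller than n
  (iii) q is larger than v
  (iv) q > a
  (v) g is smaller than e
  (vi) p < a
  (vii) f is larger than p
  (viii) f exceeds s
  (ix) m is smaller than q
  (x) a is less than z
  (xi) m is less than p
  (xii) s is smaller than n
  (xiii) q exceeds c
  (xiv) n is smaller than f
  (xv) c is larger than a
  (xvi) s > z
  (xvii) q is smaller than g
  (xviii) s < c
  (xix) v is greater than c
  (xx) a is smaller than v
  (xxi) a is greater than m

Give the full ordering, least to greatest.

Each adjacent pair is fixed by a given relation: m < p; p < a; a < z; z < s; s < c; c < v; v < q; q < g; g < e; e < n; n < f. Chaining them end to end gives the full order.

m < p < a < z < s < c < v < q < g < e < n < f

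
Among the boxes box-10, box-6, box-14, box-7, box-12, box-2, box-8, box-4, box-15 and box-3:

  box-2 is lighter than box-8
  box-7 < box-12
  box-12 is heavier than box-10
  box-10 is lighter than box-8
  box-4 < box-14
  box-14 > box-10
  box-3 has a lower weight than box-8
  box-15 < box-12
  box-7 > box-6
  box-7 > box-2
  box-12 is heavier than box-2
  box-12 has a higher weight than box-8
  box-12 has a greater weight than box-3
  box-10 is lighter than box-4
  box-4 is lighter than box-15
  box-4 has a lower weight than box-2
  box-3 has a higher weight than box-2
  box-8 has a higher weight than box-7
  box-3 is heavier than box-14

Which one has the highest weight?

box-12

Chaining downward from box-12: directly below it, box-10, box-2, box-15, box-7, box-3, box-8; then box-4, box-6, box-14.
That covers every other element, and nothing is given above box-12, so box-12 is the highest weight.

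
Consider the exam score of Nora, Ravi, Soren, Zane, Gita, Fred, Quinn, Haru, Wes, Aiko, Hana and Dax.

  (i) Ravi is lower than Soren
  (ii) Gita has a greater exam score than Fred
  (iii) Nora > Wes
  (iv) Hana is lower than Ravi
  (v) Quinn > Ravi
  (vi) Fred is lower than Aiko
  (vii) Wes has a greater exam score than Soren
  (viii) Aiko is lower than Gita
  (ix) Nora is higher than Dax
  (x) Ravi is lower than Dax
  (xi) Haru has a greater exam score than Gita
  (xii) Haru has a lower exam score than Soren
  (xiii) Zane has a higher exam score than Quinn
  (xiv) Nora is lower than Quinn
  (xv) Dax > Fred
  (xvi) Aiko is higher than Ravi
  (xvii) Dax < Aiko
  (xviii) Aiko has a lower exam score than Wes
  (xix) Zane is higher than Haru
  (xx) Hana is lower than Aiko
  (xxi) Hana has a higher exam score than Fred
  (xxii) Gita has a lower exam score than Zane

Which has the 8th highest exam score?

Aiko

The consecutive relations fix a unique order: Fred < Hana < Ravi < Dax < Aiko < Gita < Haru < Soren < Wes < Nora < Quinn < Zane.
The 8th largest is Aiko.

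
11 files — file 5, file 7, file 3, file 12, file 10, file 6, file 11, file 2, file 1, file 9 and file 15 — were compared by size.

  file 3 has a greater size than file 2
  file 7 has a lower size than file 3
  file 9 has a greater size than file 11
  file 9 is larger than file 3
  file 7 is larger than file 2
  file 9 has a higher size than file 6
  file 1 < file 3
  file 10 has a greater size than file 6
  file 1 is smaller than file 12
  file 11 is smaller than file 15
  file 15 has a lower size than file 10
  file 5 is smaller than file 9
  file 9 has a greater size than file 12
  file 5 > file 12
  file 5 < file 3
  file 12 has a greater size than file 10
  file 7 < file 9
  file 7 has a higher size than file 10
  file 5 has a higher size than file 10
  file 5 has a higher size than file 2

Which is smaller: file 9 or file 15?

The relevant relations are file 15 < file 10; file 10 < file 12; file 12 < file 5; file 5 < file 3; file 3 < file 9.
Together: file 15 < file 10 < file 12 < file 5 < file 3 < file 9.
So file 15 < file 9; file 15 is the smaller of the two.

file 15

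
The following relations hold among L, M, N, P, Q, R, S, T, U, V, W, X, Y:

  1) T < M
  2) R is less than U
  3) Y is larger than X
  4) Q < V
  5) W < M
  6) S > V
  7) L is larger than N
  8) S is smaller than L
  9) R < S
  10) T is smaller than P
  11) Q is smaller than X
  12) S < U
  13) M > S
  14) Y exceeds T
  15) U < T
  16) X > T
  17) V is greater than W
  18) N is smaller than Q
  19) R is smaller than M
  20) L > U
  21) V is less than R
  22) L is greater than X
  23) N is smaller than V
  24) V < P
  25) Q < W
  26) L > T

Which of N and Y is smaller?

Chaining the given relations: N < Q < W < V < R < S < U < T < X < Y.
So N < Y; N is the smaller of the two.

N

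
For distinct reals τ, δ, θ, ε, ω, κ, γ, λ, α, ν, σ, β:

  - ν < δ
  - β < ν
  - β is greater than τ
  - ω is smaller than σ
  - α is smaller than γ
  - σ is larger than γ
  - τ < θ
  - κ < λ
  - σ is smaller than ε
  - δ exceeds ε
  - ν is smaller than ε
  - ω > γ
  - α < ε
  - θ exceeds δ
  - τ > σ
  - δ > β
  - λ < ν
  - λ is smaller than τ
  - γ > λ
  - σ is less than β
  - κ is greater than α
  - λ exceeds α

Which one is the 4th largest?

The consecutive relations fix a unique order: α < κ < λ < γ < ω < σ < τ < β < ν < ε < δ < θ.
Counting 4 from the largest end gives ν.

ν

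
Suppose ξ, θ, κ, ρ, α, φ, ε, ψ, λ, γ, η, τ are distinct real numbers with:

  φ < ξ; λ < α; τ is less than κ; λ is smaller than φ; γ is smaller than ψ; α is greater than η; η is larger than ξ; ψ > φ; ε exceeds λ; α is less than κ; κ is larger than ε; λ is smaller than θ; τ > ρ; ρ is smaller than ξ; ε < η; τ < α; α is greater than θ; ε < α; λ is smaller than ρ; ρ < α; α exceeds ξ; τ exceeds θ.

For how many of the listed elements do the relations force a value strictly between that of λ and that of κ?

8

Chaining upward from λ reaches: ρ, φ, θ, ξ, τ, ε, η, ψ, α.
Chaining downward from κ reaches: ρ, φ, θ, ξ, τ, ε, η, α.
Strictly between λ and κ are those in both lists: ρ, φ, θ, ξ, τ, ε, η, α — 8 elements.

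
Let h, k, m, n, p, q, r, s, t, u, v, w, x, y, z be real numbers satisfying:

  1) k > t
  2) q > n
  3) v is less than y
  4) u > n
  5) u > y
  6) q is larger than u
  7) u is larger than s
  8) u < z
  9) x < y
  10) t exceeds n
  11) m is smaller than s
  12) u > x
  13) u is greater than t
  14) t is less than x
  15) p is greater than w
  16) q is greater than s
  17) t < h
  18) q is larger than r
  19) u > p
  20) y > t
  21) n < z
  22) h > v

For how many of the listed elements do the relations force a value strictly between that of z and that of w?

The relations place w below z. An element lies strictly between them when it is forced above w and also forced below z.
Above w: {p, u, q}. Below z: {n, m, s, t, v, x, p, y, u}.
Intersection: {p, u} — 2.

2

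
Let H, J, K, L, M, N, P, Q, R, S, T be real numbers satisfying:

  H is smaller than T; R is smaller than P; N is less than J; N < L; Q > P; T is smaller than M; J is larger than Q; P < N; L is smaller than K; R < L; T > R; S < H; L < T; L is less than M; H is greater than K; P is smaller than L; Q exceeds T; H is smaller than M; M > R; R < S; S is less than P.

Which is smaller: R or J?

R

Following the relations from R: R < S < P < L < K < H < T < Q < J.
So R < J; R is the smaller of the two.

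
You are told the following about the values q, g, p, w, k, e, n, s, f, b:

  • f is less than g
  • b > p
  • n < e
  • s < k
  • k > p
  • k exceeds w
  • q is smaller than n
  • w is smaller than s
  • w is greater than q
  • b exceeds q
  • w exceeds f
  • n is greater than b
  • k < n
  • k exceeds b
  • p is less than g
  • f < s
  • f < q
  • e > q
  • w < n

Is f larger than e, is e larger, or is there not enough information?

e

f < q < b < k < n < e, by transitivity through q, b, k, n.
So e is larger.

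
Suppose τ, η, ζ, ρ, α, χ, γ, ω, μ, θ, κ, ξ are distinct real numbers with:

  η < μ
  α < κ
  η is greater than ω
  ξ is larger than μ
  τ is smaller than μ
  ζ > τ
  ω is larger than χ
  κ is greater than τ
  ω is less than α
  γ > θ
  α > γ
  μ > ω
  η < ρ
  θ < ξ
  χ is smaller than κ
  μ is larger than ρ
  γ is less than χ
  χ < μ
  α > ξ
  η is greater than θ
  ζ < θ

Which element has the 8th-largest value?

Chaining the given pairs: τ < ζ < θ < γ < χ < ω < η < ρ < μ < ξ < α < κ.
Counting 8 from the largest end gives χ.

χ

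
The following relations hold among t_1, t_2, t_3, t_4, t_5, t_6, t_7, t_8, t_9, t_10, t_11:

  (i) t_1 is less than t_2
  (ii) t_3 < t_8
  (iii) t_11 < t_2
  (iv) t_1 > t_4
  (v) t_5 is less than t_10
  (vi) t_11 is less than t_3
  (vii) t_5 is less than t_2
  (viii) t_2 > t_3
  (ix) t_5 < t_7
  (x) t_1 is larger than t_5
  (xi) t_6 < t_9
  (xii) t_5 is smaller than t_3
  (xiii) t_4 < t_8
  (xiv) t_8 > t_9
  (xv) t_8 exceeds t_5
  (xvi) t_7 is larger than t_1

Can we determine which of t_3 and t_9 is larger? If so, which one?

undetermined

Following every chain through t_9: above t_9 we get t_8; below t_9 we get t_6.
t_3 is not reached, and no chain runs the other way from t_3 to t_9.
So the given relations leave the order of t_9 and t_3 undetermined.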